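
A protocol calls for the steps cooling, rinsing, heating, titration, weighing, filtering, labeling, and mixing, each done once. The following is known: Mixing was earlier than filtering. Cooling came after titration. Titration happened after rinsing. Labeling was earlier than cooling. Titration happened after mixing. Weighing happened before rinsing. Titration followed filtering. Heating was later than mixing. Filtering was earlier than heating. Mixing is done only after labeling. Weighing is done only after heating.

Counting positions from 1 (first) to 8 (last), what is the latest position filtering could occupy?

Filtering must come before cooling, heating, rinsing, titration, and weighing — 5 steps forced after it.
Everything else can be placed before filtering in some valid order, so filtering can sit as late as position 8 − 5 = 3.

3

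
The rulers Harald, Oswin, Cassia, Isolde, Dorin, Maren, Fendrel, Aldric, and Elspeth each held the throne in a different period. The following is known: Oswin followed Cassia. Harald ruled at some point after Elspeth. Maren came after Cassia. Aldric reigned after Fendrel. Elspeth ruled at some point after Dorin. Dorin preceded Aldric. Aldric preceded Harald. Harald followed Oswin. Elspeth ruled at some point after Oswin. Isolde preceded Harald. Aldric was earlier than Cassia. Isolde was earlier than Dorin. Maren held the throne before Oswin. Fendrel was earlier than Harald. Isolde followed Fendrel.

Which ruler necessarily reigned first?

Fendrel has a chain of constraints placing them before every other ruler, so Fendrel must be first.

Fendrel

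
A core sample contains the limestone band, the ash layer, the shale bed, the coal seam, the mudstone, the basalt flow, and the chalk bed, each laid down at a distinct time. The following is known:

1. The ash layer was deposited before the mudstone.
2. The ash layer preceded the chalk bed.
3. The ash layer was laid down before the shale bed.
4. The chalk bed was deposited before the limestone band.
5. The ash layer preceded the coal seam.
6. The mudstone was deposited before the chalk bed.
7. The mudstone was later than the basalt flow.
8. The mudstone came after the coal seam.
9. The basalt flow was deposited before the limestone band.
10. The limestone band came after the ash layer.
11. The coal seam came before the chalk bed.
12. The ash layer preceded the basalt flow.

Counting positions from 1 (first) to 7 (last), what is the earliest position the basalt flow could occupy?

2

The ash layer must come before the basalt flow — 1 forced predecessor.
Nothing else is forced ahead of the basalt flow, so its earliest slot is position 1 + 1 = 2.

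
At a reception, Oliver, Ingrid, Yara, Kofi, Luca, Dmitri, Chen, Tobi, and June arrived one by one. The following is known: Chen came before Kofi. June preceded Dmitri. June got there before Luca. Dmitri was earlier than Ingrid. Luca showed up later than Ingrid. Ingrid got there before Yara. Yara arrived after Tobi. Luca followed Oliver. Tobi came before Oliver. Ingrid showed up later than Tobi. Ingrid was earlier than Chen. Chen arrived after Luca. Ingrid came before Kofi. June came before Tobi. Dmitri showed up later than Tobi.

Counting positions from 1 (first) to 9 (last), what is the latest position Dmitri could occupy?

4

Dmitri must come before Chen, Ingrid, Kofi, Luca, and Yara — 5 guests forced after them.
Everything else can be placed before Dmitri in some valid order, so Dmitri can sit as late as position 9 − 5 = 4.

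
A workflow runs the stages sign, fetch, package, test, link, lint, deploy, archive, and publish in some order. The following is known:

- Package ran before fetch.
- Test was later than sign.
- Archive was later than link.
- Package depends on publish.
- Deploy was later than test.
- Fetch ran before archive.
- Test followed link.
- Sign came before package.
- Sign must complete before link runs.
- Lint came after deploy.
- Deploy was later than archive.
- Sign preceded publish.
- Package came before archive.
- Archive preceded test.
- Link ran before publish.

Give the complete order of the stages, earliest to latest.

The constraints fix every adjacent pair, so only one ordering works:
sign → link → publish → package → fetch → archive → test → deploy → lint.

sign, link, publish, package, fetch, archive, test, deploy, lint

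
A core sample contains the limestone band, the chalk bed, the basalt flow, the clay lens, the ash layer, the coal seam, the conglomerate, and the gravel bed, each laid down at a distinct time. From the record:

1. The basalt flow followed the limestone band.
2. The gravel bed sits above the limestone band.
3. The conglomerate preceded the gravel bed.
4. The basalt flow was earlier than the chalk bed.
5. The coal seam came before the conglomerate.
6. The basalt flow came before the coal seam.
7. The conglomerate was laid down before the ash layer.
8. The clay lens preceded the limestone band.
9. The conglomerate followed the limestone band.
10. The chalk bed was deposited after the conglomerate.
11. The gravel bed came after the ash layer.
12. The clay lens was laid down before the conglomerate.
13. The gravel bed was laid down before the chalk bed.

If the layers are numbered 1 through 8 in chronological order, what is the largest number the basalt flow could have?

3

The basalt flow must come before the ash layer, the chalk bed, the coal seam, the conglomerate, and the gravel bed — 5 layers forced after it.
Everything else can be placed before the basalt flow in some valid order, so the basalt flow can sit as late as position 8 − 5 = 3.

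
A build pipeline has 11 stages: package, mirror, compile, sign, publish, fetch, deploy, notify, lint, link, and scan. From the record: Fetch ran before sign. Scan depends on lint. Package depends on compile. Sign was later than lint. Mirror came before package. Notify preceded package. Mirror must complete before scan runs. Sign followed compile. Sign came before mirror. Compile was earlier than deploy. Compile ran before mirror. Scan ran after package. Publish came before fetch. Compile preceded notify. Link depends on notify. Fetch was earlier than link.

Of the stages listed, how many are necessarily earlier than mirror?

Directly stated before mirror: compile and sign.
Fetch reaches mirror via fetch → sign → mirror.
Lint reaches mirror via lint → sign → mirror.
Publish reaches mirror via publish → fetch → sign → mirror.
That's compile, fetch, lint, publish, and sign — 5 in all.

5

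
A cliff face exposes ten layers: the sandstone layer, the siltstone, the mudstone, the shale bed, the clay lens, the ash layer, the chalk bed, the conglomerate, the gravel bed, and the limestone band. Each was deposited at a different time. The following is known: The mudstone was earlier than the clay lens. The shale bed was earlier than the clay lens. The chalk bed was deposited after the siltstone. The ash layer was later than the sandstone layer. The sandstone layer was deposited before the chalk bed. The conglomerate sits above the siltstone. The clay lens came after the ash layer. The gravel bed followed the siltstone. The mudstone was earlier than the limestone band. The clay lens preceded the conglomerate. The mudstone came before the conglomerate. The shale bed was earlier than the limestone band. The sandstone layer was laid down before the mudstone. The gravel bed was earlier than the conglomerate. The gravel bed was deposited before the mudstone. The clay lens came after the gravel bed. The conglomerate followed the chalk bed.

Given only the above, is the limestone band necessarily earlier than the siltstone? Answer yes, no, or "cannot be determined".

no

Tracing the constraints gives the siltstone → the gravel bed → the mudstone → the limestone band, so the siltstone must come before the limestone band.
That means the limestone band cannot be before the siltstone.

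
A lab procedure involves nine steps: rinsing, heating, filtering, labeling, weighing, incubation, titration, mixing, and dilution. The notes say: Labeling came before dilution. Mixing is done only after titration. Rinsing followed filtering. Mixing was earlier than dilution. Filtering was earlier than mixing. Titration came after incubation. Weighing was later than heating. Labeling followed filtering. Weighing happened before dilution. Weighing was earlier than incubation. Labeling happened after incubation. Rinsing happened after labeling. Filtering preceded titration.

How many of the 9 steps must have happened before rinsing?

5

Directly stated before rinsing: filtering and labeling.
Heating reaches rinsing via heating → weighing → incubation → labeling → rinsing.
Incubation reaches rinsing via incubation → labeling → rinsing.
Weighing reaches rinsing via weighing → incubation → labeling → rinsing.
That's filtering, heating, incubation, labeling, and weighing — 5 in all.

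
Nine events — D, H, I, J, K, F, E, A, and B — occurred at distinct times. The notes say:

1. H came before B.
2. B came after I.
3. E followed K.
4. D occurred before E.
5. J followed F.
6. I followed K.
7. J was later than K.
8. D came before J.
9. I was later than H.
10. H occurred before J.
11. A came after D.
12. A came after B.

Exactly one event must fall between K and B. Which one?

I

Tracing the constraints gives K → I → B, so I sits after K and before B.
No other event is forced both after K and before B.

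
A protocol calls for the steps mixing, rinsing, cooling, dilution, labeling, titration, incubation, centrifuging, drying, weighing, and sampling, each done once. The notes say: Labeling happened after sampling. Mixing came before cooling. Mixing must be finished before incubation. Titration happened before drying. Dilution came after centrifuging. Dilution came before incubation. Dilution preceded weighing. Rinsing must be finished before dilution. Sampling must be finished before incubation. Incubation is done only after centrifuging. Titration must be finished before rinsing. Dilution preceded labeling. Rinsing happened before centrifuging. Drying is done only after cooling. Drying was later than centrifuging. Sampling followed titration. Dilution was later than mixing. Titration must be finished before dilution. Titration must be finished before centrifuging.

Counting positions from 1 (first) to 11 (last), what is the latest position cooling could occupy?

10

Cooling must come before drying — 1 step forced after it.
Everything else can be placed before cooling in some valid order, so cooling can sit as late as position 11 − 1 = 10.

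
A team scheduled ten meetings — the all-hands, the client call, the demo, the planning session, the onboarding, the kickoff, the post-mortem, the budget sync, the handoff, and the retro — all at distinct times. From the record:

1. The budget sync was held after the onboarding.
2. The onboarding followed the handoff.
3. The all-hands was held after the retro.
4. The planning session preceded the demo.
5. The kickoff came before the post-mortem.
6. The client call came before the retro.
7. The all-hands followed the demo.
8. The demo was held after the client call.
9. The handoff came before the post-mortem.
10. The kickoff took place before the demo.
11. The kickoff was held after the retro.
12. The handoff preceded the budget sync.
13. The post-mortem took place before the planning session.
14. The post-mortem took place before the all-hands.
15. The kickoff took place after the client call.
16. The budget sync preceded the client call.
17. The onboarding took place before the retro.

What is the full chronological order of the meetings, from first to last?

the handoff, the onboarding, the budget sync, the client call, the retro, the kickoff, the post-mortem, the planning session, the demo, the all-hands

The constraints fix every adjacent pair, so only one ordering works:
the handoff → the onboarding → the budget sync → the client call → the retro → the kickoff → the post-mortem → the planning session → the demo → the all-hands.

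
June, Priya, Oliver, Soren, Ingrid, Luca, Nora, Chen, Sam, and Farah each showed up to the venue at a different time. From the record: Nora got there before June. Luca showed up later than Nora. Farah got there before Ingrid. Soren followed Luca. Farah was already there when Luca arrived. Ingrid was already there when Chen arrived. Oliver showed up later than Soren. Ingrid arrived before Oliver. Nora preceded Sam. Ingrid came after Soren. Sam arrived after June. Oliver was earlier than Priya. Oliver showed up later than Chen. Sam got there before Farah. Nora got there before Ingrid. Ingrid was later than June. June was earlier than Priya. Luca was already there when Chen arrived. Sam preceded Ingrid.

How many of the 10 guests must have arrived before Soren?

Directly stated before Soren: Luca.
Farah reaches Soren via Farah → Luca → Soren.
June reaches Soren via June → Sam → Farah → Luca → Soren.
Nora reaches Soren via Nora → Luca → Soren.
Likewise Sam reaches Soren by chaining the stated constraints.
No chain forces Priya (or any of the others) ahead of Soren.
That's Farah, June, Luca, Nora, and Sam — 5 in all.

5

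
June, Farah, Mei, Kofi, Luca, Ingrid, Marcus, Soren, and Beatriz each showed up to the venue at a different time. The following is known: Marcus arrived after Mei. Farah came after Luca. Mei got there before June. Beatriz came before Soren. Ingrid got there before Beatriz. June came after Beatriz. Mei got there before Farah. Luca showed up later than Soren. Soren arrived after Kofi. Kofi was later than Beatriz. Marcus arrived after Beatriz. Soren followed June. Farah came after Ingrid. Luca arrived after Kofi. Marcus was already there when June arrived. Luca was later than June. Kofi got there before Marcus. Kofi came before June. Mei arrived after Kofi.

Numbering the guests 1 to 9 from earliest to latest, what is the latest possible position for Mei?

Mei must come before Farah, June, Luca, Marcus, and Soren — 5 guests forced after them.
Everything else can be placed before Mei in some valid order, so Mei can sit as late as position 9 − 5 = 4.

4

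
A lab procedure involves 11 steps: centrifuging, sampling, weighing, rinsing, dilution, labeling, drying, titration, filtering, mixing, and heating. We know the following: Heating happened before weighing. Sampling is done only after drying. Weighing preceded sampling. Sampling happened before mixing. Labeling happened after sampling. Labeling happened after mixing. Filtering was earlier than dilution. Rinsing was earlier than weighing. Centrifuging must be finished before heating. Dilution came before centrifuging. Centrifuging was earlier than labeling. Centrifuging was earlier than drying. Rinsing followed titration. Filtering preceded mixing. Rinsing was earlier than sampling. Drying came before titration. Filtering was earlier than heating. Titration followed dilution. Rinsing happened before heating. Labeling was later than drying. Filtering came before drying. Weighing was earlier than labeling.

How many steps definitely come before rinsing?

Directly stated before rinsing: titration.
Centrifuging reaches rinsing via centrifuging → drying → titration → rinsing.
Dilution reaches rinsing via dilution → titration → rinsing.
Drying reaches rinsing via drying → titration → rinsing.
Likewise filtering reaches rinsing by chaining the stated constraints.
No chain forces heating (or any of the others) ahead of rinsing.
That's centrifuging, dilution, drying, filtering, and titration — 5 in all.

5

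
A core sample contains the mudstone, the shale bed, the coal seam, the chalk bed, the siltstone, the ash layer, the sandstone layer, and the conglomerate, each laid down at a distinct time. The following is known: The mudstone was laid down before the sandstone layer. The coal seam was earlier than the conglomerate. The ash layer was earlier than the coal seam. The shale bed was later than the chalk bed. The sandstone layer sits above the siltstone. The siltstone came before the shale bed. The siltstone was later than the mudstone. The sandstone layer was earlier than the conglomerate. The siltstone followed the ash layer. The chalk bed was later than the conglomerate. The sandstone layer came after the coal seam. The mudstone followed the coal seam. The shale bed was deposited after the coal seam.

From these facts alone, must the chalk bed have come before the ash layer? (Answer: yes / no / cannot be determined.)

no

Tracing the constraints gives the ash layer → the coal seam → the conglomerate → the chalk bed, so the ash layer must come before the chalk bed.
That means the chalk bed cannot be before the ash layer.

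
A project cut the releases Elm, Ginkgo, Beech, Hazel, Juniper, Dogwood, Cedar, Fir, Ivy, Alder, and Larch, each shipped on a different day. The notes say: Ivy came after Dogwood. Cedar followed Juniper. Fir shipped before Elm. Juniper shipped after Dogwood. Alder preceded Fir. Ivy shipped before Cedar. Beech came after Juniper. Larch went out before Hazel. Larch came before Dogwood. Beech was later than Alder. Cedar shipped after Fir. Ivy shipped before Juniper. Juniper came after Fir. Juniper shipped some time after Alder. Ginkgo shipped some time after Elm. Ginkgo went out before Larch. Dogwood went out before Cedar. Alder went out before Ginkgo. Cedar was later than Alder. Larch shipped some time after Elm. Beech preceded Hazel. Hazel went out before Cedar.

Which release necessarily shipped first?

Alder

Alder has a chain of constraints placing it before every other release, so Alder must be first.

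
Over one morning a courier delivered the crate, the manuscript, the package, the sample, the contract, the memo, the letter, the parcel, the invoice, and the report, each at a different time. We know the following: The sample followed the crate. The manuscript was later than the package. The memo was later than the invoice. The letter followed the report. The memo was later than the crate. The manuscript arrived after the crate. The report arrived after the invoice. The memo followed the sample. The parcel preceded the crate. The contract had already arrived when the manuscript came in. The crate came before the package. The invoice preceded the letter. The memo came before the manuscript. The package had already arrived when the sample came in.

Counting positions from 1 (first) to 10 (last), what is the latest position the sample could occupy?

The sample must come before the manuscript and the memo — 2 items forced after it.
Everything else can be placed before the sample in some valid order, so the sample can sit as late as position 10 − 2 = 8.

8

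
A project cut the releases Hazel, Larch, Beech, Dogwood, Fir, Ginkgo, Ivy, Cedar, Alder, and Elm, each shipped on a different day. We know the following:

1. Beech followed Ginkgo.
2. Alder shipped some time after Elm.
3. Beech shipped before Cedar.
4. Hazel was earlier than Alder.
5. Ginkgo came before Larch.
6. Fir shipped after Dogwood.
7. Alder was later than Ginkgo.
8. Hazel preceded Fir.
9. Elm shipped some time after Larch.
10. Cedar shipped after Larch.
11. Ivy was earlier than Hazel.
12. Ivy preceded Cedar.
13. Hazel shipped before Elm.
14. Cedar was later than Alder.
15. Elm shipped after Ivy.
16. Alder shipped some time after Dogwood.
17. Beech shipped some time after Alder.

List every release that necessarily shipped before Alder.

Dogwood, Elm, Ginkgo, Hazel, Ivy, Larch

Directly stated before Alder: Dogwood, Elm, Ginkgo, and Hazel.
Ivy reaches Alder via Ivy → Hazel → Alder.
Larch reaches Alder via Larch → Elm → Alder.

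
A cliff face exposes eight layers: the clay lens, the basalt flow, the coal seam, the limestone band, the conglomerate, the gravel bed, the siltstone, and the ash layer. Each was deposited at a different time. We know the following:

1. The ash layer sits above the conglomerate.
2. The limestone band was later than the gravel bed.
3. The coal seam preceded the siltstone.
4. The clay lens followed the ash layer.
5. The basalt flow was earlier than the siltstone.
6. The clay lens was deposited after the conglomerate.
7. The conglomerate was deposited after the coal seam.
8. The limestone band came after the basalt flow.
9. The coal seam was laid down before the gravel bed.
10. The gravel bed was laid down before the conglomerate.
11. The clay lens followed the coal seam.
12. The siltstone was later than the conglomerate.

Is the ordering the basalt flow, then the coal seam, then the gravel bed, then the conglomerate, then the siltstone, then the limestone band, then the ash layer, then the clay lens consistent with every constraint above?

yes

Check each stated constraint against the proposed order — e.g. the basalt flow is ahead of the limestone band; the coal seam is ahead of the clay lens. Every pair is in the required order; nothing is violated.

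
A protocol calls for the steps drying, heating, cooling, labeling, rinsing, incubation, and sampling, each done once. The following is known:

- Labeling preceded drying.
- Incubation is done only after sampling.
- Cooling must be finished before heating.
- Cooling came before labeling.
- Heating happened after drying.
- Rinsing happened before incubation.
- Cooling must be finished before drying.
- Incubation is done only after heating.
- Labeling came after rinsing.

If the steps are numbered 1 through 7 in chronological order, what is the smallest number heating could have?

5

Cooling, drying, labeling, and rinsing must all come before heating — 4 forced predecessors.
Nothing else is forced ahead of heating, so its earliest slot is position 4 + 1 = 5.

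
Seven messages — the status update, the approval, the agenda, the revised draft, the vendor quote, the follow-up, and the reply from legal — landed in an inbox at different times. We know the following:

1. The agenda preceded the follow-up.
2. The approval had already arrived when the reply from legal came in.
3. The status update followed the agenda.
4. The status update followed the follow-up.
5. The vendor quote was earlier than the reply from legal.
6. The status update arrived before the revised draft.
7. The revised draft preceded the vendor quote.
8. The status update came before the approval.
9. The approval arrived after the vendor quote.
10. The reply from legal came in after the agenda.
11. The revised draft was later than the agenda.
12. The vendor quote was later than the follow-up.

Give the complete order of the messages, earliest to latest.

the agenda, the follow-up, the status update, the revised draft, the vendor quote, the approval, the reply from legal

The constraints fix every adjacent pair, so only one ordering works:
the agenda → the follow-up → the status update → the revised draft → the vendor quote → the approval → the reply from legal.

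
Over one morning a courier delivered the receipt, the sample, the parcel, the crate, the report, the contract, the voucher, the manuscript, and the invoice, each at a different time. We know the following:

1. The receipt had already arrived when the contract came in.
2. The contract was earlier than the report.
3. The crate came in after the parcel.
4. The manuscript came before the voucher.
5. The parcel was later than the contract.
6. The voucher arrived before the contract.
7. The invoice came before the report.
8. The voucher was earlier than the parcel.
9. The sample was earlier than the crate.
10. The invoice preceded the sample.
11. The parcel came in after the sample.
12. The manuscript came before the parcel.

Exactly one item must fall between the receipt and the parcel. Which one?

the contract

Tracing the constraints gives the receipt → the contract → the parcel, so the contract sits after the receipt and before the parcel.
No other item is forced both after the receipt and before the parcel.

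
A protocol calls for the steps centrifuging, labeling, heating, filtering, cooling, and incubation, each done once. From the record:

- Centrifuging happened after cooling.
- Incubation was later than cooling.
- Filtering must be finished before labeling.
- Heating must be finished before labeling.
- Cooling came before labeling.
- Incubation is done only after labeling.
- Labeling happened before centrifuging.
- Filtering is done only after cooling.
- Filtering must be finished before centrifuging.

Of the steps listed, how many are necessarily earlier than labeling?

3

Directly stated before labeling: cooling, filtering, and heating.
No chain forces incubation (or any of the others) ahead of labeling.
That's cooling, filtering, and heating — 3 in all.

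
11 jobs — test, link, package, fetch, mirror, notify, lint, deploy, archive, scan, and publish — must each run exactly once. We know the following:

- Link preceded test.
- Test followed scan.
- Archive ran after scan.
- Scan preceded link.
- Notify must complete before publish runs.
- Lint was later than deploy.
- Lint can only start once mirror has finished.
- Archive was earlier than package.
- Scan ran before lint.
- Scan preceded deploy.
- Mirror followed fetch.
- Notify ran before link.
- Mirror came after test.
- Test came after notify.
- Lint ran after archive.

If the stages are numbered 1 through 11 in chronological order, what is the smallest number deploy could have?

2

Scan must come before deploy — 1 forced predecessor.
Nothing else is forced ahead of deploy, so its earliest slot is position 1 + 1 = 2.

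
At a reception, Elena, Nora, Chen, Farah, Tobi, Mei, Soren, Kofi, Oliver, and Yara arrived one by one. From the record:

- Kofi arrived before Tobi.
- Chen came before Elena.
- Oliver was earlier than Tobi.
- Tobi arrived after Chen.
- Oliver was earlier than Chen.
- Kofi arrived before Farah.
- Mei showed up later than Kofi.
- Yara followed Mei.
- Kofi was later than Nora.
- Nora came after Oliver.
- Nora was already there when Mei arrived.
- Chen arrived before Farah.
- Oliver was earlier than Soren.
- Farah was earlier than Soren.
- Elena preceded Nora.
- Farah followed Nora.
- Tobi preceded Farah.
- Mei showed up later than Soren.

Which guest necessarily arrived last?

Every other guest has a chain of constraints placing them before Yara, so Yara is last.

Yara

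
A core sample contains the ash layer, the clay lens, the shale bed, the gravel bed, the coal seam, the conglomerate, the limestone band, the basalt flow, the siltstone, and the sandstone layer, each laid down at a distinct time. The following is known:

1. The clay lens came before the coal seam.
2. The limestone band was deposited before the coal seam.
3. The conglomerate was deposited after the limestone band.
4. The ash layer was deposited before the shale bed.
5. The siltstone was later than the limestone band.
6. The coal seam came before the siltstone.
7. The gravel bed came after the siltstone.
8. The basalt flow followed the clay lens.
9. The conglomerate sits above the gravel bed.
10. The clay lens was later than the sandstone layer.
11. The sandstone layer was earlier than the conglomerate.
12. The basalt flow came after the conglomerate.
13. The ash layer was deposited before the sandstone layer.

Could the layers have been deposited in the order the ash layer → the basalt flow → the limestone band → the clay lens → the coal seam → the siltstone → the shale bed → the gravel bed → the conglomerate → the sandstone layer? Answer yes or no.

no

The constraints require the conglomerate before the basalt flow, but in the proposed sequence the basalt flow appears ahead of the conglomerate. That one violation is enough.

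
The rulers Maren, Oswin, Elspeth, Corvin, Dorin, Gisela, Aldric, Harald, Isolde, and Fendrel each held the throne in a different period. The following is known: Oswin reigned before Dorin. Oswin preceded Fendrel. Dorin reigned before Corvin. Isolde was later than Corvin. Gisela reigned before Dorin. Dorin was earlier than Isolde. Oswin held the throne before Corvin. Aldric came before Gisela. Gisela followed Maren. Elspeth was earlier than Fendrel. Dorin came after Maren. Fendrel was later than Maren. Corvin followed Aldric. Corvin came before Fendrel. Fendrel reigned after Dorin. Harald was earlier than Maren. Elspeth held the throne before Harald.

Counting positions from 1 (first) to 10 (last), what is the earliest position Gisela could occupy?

5

Aldric, Elspeth, Harald, and Maren must all come before Gisela — 4 forced predecessors.
Nothing else is forced ahead of Gisela, so their earliest slot is position 4 + 1 = 5.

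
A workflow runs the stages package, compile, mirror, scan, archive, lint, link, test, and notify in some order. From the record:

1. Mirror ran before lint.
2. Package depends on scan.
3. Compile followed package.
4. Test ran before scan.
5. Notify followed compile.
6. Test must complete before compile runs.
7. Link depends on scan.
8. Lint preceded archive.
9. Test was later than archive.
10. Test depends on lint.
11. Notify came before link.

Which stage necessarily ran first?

mirror

Mirror has a chain of constraints placing it before every other stage, so mirror must be first.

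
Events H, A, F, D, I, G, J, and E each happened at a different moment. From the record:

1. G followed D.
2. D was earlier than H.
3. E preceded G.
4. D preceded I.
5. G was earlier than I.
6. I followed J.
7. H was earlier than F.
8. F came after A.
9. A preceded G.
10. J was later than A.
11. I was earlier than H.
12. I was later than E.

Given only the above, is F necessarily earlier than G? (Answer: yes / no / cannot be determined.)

no

Tracing the constraints gives G → I → H → F, so G must come before F.
That means F cannot be before G.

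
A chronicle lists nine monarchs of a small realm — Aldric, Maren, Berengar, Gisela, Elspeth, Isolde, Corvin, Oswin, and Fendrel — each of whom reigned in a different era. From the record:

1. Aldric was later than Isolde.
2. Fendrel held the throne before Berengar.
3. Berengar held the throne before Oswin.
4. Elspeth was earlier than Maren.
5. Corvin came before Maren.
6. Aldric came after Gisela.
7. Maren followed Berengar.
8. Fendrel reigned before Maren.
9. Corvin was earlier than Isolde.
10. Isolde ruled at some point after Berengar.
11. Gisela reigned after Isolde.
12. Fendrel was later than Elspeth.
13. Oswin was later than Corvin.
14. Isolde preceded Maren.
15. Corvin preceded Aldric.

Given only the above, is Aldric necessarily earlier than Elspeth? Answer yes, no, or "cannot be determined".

no

Tracing the constraints gives Elspeth → Fendrel → Berengar → Isolde → Aldric, so Elspeth must come before Aldric.
That means Aldric cannot be before Elspeth.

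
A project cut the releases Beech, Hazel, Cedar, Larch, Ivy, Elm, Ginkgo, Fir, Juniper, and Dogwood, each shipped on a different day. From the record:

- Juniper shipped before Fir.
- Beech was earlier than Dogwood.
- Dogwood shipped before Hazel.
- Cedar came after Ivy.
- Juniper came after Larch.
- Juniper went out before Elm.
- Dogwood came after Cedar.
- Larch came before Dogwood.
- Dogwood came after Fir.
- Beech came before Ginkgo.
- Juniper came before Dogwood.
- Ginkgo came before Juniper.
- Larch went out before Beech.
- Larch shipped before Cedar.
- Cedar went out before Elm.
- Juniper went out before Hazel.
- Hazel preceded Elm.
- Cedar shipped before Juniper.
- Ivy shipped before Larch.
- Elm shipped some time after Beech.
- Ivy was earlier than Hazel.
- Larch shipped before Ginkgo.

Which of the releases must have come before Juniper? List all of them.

Beech, Cedar, Ginkgo, Ivy, Larch

Directly stated before Juniper: Cedar, Ginkgo, and Larch.
Beech reaches Juniper via Beech → Ginkgo → Juniper.
Ivy reaches Juniper via Ivy → Cedar → Juniper.
No chain forces Dogwood (or any of the others) ahead of Juniper.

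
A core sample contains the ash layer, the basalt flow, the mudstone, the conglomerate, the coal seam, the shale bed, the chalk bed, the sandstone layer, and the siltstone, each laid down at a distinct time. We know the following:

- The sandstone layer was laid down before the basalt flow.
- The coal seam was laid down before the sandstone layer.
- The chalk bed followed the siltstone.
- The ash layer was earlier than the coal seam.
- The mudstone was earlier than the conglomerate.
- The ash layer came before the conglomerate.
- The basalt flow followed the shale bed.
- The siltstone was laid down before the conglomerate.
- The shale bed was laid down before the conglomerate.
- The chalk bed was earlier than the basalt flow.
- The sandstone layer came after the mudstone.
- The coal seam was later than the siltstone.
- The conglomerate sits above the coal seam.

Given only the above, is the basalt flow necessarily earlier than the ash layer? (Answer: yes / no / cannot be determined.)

Tracing the constraints gives the ash layer → the coal seam → the sandstone layer → the basalt flow, so the ash layer must come before the basalt flow.
That means the basalt flow cannot be before the ash layer.

no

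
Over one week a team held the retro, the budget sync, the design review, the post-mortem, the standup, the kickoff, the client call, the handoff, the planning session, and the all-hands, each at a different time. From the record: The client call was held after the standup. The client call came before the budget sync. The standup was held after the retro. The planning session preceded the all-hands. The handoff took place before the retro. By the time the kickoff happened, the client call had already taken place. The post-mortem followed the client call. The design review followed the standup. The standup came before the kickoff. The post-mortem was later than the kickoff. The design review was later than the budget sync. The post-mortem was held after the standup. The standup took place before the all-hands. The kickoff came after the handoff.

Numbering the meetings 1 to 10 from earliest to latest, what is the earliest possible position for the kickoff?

The client call, the handoff, the retro, and the standup must all come before the kickoff — 4 forced predecessors.
Nothing else is forced ahead of the kickoff, so its earliest slot is position 4 + 1 = 5.

5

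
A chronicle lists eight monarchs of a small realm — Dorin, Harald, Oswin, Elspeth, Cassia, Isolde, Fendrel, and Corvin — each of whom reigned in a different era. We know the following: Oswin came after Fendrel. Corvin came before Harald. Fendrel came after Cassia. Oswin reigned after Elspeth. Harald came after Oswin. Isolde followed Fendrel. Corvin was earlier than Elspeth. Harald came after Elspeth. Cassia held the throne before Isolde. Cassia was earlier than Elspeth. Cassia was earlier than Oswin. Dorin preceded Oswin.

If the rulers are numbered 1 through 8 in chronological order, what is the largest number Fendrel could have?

5

Fendrel must come before Harald, Isolde, and Oswin — 3 rulers forced after them.
Everything else can be placed before Fendrel in some valid order, so Fendrel can sit as late as position 8 − 3 = 5.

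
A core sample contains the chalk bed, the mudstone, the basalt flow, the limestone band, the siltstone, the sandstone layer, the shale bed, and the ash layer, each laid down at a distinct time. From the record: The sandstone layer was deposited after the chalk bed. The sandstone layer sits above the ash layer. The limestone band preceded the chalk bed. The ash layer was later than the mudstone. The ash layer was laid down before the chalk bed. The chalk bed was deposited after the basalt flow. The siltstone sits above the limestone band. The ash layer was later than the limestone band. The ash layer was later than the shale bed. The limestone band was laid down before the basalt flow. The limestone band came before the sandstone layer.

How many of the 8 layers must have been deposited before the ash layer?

3

Directly stated before the ash layer: the limestone band, the mudstone, and the shale bed.
No chain forces the chalk bed (or any of the others) ahead of the ash layer.
That's the limestone band, the mudstone, and the shale bed — 3 in all.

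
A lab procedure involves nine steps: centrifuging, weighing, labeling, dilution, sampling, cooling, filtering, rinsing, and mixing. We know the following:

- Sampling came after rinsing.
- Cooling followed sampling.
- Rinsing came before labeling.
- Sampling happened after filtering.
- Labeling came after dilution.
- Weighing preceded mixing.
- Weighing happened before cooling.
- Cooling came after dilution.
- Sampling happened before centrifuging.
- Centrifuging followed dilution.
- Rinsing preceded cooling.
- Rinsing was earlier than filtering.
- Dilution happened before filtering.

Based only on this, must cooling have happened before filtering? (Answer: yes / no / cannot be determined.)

Tracing the constraints gives filtering → sampling → cooling, so filtering must come before cooling.
That means cooling cannot be before filtering.

no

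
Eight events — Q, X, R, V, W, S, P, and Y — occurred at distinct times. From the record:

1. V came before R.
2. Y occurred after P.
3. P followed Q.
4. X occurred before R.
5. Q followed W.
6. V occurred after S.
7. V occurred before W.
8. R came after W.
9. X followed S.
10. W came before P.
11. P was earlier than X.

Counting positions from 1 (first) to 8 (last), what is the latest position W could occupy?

3

W must come before P, Q, R, X, and Y — 5 events forced after it.
Everything else can be placed before W in some valid order, so W can sit as late as position 8 − 5 = 3.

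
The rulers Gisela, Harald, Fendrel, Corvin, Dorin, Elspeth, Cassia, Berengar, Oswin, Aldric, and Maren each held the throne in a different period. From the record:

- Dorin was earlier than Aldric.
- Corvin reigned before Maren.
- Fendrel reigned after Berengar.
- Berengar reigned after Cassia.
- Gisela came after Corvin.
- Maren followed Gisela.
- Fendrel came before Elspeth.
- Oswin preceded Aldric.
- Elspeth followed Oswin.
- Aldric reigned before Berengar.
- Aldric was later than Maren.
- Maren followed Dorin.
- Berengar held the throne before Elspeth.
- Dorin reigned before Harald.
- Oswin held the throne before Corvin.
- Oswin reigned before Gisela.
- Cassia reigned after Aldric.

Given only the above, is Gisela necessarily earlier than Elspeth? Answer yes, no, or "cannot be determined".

yes

Chain the constraints: Gisela → Maren → Aldric → Berengar → Elspeth. Each link is directly stated, so Gisela comes before Elspeth.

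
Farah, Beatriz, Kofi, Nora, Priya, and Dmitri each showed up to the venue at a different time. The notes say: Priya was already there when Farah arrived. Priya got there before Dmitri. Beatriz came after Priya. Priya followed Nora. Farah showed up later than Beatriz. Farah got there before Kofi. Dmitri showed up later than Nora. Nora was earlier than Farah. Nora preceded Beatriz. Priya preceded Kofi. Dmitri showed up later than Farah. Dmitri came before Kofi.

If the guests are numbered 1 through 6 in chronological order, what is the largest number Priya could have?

2

Priya must come before Beatriz, Dmitri, Farah, and Kofi — 4 guests forced after them.
Everything else can be placed before Priya in some valid order, so Priya can sit as late as position 6 − 4 = 2.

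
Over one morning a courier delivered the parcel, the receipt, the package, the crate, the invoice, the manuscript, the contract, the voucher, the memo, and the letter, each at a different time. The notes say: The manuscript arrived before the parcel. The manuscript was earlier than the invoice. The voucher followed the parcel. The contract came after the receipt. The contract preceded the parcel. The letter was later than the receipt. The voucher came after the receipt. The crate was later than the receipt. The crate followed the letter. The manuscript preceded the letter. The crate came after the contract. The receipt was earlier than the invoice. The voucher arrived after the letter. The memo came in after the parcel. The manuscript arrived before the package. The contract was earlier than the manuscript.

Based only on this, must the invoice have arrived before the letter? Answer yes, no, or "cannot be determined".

No chain of stated constraints runs from the invoice to the letter, and none runs from the letter to the invoice either.
So the relative order of the invoice and the letter is not fixed by the given facts.

cannot be determined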